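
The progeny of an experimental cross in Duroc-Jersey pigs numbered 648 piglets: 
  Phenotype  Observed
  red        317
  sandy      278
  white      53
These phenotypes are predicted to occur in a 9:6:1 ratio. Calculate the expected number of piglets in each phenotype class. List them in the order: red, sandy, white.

364.5, 243, 40.5

The 9:6:1 ratio has 16 parts, so with N = 648 the expected counts are:
  red: 648 × 9/16 = 364.5
  sandy: 648 × 6/16 = 243
  white: 648 × 1/16 = 40.5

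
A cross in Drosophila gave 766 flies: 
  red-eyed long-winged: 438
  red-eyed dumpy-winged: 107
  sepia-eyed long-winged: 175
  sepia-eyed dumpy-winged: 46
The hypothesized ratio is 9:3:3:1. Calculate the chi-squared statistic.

Under the 9:3:3:1 hypothesis (Σ ratio = 16, N = 766):
  red-eyed long-winged: 766 × 9/16 = 430.875
  red-eyed dumpy-winged: 766 × 3/16 = 143.625
  sepia-eyed long-winged: 766 × 3/16 = 143.625
  sepia-eyed dumpy-winged: 766 × 1/16 = 47.875
χ² = Σ (O − E)² / E
  red-eyed long-winged: (438 − 430.875)² / 430.875 = 0.1178
  red-eyed dumpy-winged: (107 − 143.625)² / 143.625 = 9.3395
  sepia-eyed long-winged: (175 − 143.625)² / 143.625 = 6.8539
  sepia-eyed dumpy-winged: (46 − 47.875)² / 47.875 = 0.0734
χ² = 0.1178 + 9.3395 + 6.8539 + 0.0734 = 16.3846 ≈ 16.385

16.385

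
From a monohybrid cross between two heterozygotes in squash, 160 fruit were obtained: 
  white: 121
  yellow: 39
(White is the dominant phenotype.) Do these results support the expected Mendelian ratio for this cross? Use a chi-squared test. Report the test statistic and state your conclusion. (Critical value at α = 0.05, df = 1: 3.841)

For a monohybrid cross between heterozygotes with complete dominance, the expected phenotypic ratio is 3:1.
The 3:1 ratio has 4 parts, so with N = 160 the expected counts are:
  white: 160 × 3/4 = 120
  yellow: 160 × 1/4 = 40
χ² = Σ (O − E)² / E
  white: (121 − 120)² / 120 = 0.0083
  yellow: (39 − 40)² / 40 = 0.0250
χ² = 0.0083 + 0.0250 = 0.0333 ≈ 0.033
Degrees of freedom = 2 − 1 = 1; critical value at α = 0.05 is 3.841.
Since 0.033 < 3.841, we fail to reject the null hypothesis — the data are consistent with the 3:1 ratio.

0.033; consistent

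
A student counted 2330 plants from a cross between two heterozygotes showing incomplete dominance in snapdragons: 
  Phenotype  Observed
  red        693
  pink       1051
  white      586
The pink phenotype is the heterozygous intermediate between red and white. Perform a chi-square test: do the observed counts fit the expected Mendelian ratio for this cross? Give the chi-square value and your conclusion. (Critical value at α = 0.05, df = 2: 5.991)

32.138; not consistent

With incomplete dominance, a heterozygote × heterozygote cross gives a 1:2:1 phenotypic ratio.
Expected counts for N = 2330 under a 1:2:1 ratio (total parts = 4):
  red: 2330 × 1/4 = 582.5
  pink: 2330 × 2/4 = 1165
  white: 2330 × 1/4 = 582.5
χ² = Σ (O − E)² / E
  red: (693 − 582.5)² / 582.5 = 20.9618
  pink: (1051 − 1165)² / 1165 = 11.1554
  white: (586 − 582.5)² / 582.5 = 0.0210
χ² = 20.9618 + 11.1554 + 0.0210 = 32.1382 ≈ 32.138
Degrees of freedom = 3 − 1 = 2; critical value at α = 0.05 is 5.991.
Since 32.138 > 5.991, we reject the null hypothesis — the data do not fit the 1:2:1 ratio.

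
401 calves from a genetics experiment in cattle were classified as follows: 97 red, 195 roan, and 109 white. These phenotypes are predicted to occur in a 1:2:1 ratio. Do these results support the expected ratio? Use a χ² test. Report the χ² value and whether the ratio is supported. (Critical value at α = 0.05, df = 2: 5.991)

1.020; consistent

Total ratio parts = 4. Expected numbers out of 401:
  red: 401 × 1/4 = 100.25
  roan: 401 × 2/4 = 200.5
  white: 401 × 1/4 = 100.25
χ² = Σ (O − E)² / E
  red: (97 − 100.25)² / 100.25 = 0.1054
  roan: (195 − 200.5)² / 200.5 = 0.1509
  white: (109 − 100.25)² / 100.25 = 0.7637
χ² = 0.1054 + 0.1509 + 0.7637 = 1.020
Degrees of freedom = 3 − 1 = 2; critical value at α = 0.05 is 5.991.
Since 1.020 < 5.991, we fail to reject the null hypothesis — the data are consistent with the 1:2:1 ratio.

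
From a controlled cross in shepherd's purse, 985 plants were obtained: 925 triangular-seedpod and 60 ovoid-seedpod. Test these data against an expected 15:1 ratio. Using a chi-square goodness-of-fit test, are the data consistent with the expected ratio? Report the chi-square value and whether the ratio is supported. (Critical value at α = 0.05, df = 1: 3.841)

Under the 15:1 hypothesis (Σ ratio = 16, N = 985):
  triangular-seedpod: 985 × 15/16 = 923.4375
  ovoid-seedpod: 985 × 1/16 = 61.5625
χ² = Σ (O − E)² / E
  triangular-seedpod: (925 − 923.4375)² / 923.4375 = 0.0026
  ovoid-seedpod: (60 − 61.5625)² / 61.5625 = 0.0397
χ² = 0.0026 + 0.0397 = 0.0423 ≈ 0.042
Degrees of freedom = 2 − 1 = 1; critical value at α = 0.05 is 3.841.
Since 0.042 < 3.841, we fail to reject the null hypothesis — the data are consistent with the 15:1 ratio.

0.042; consistent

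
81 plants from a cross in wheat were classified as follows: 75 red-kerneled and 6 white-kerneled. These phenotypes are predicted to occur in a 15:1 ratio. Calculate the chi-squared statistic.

0.185

The 15:1 ratio has 16 parts, so with N = 81 the expected counts are:
  red-kerneled: 81 × 15/16 = 75.9375
  white-kerneled: 81 × 1/16 = 5.0625
χ² = Σ (O − E)² / E
  red-kerneled: (75 − 75.9375)² / 75.9375 = 0.0116
  white-kerneled: (6 − 5.0625)² / 5.0625 = 0.1736
χ² = 0.0116 + 0.1736 = 0.1852 ≈ 0.185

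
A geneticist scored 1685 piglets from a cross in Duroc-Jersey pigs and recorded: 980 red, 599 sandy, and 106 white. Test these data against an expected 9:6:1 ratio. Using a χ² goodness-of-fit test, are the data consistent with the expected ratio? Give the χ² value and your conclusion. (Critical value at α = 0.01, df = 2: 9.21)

Under the 9:6:1 hypothesis (Σ ratio = 16, N = 1685):
  red: 1685 × 9/16 = 947.8125
  sandy: 1685 × 6/16 = 631.875
  white: 1685 × 1/16 = 105.3125
χ² = Σ (O − E)² / E
  red: (980 − 947.8125)² / 947.8125 = 1.0931
  sandy: (599 − 631.875)² / 631.875 = 1.7104
  white: (106 − 105.3125)² / 105.3125 = 0.0045
χ² = 1.0931 + 1.7104 + 0.0045 = 2.808
Degrees of freedom = 3 − 1 = 2; critical value at α = 0.01 is 9.21.
Since 2.808 < 9.21, we fail to reject the null hypothesis — the data are consistent with the 9:6:1 ratio.

2.808; consistent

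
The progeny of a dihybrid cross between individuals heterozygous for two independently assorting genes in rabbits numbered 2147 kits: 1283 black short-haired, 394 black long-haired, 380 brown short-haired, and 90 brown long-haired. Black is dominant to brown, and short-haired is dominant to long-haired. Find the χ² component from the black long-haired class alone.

0.182

A dihybrid F₂ with independent assortment and complete dominance at both loci gives a 9:3:3:1 phenotypic ratio.
Expected counts for N = 2147 under a 9:3:3:1 ratio (total parts = 16):
  black short-haired: 2147 × 9/16 = 1207.6875
  black long-haired: 2147 × 3/16 = 402.5625
  brown short-haired: 2147 × 3/16 = 402.5625
  brown long-haired: 2147 × 1/16 = 134.1875
Contribution of black long-haired: (394 − 402.5625)² / 402.5625 = 0.1821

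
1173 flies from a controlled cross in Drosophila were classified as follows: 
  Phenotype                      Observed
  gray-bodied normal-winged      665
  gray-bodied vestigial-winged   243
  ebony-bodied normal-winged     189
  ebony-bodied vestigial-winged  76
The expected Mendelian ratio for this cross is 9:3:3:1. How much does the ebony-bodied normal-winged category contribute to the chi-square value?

4.352

Expected counts for N = 1173 under a 9:3:3:1 ratio (total parts = 16):
  gray-bodied normal-winged: 1173 × 9/16 = 659.8125
  gray-bodied vestigial-winged: 1173 × 3/16 = 219.9375
  ebony-bodied normal-winged: 1173 × 3/16 = 219.9375
  ebony-bodied vestigial-winged: 1173 × 1/16 = 73.3125
Contribution of ebony-bodied normal-winged: (189 − 219.9375)² / 219.9375 = 4.3518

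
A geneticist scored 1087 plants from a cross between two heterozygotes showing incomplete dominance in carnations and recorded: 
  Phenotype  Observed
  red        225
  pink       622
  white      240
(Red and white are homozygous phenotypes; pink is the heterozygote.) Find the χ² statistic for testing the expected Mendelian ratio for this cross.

With incomplete dominance, a heterozygote × heterozygote cross gives a 1:2:1 phenotypic ratio.
Expected counts for N = 1087 under a 1:2:1 ratio (total parts = 4):
  red: 1087 × 1/4 = 271.75
  pink: 1087 × 2/4 = 543.5
  white: 1087 × 1/4 = 271.75
χ² = Σ (O − E)² / E
  red: (225 − 271.75)² / 271.75 = 8.0425
  pink: (622 − 543.5)² / 543.5 = 11.3381
  white: (240 − 271.75)² / 271.75 = 3.7095
χ² = 8.0425 + 11.3381 + 3.7095 = 23.0901 ≈ 23.090

23.090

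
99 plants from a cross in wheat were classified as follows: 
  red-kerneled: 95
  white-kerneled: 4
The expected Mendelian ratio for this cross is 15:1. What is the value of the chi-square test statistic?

0.825

Expected counts for N = 99 under a 15:1 ratio (total parts = 16):
  red-kerneled: 99 × 15/16 = 92.8125
  white-kerneled: 99 × 1/16 = 6.1875
χ² = Σ (O − E)² / E
  red-kerneled: (95 − 92.8125)² / 92.8125 = 0.0516
  white-kerneled: (4 − 6.1875)² / 6.1875 = 0.7734
χ² = 0.0516 + 0.7734 = 0.825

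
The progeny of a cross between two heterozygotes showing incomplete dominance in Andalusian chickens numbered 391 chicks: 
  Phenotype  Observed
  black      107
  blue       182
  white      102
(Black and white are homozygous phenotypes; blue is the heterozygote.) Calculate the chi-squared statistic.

1.992

With incomplete dominance, a heterozygote × heterozygote cross gives a 1:2:1 phenotypic ratio.
Total ratio parts = 4. Expected numbers out of 391:
  black: 391 × 1/4 = 97.75
  blue: 391 × 2/4 = 195.5
  white: 391 × 1/4 = 97.75
χ² = Σ (O − E)² / E
  black: (107 − 97.75)² / 97.75 = 0.8753
  blue: (182 − 195.5)² / 195.5 = 0.9322
  white: (102 − 97.75)² / 97.75 = 0.1848
χ² = 0.8753 + 0.9322 + 0.1848 = 1.9923 ≈ 1.992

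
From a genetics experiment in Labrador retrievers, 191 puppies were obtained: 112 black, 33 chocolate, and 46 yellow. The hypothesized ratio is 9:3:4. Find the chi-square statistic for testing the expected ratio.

Total ratio parts = 16. Expected numbers out of 191:
  black: 191 × 9/16 = 107.4375
  chocolate: 191 × 3/16 = 35.8125
  yellow: 191 × 4/16 = 47.75
χ² = Σ (O − E)² / E
  black: (112 − 107.4375)² / 107.4375 = 0.1938
  chocolate: (33 − 35.8125)² / 35.8125 = 0.2209
  yellow: (46 − 47.75)² / 47.75 = 0.0641
χ² = 0.1938 + 0.2209 + 0.0641 = 0.4788 ≈ 0.479

0.479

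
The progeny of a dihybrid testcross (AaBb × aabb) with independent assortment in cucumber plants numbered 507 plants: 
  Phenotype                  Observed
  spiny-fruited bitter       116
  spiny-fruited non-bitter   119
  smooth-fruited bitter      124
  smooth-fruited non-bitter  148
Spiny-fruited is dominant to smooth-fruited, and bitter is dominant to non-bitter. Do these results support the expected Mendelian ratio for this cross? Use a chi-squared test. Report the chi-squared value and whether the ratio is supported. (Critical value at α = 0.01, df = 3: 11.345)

A dihybrid testcross with independent assortment gives a 1:1:1:1 ratio.
Under the 1:1:1:1 hypothesis (Σ ratio = 4, N = 507):
  spiny-fruited bitter: 507 × 1/4 = 126.75
  spiny-fruited non-bitter: 507 × 1/4 = 126.75
  smooth-fruited bitter: 507 × 1/4 = 126.75
  smooth-fruited non-bitter: 507 × 1/4 = 126.75
χ² = Σ (O − E)² / E
  spiny-fruited bitter: (116 − 126.75)² / 126.75 = 0.9117
  spiny-fruited non-bitter: (119 − 126.75)² / 126.75 = 0.4739
  smooth-fruited bitter: (124 − 126.75)² / 126.75 = 0.0597
  smooth-fruited non-bitter: (148 − 126.75)² / 126.75 = 3.5626
χ² = 0.9117 + 0.4739 + 0.0597 + 3.5626 = 5.0079 ≈ 5.008
Degrees of freedom = 4 − 1 = 3; critical value at α = 0.01 is 11.345.
Since 5.008 < 11.345, we fail to reject the null hypothesis — the data are consistent with the 1:1:1:1 ratio.

5.008; consistent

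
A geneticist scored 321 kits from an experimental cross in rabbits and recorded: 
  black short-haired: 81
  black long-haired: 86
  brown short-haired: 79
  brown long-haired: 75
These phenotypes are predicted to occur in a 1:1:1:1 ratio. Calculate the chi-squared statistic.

Total ratio parts = 4. Expected numbers out of 321:
  black short-haired: 321 × 1/4 = 80.25
  black long-haired: 321 × 1/4 = 80.25
  brown short-haired: 321 × 1/4 = 80.25
  brown long-haired: 321 × 1/4 = 80.25
χ² = Σ (O − E)² / E
  black short-haired: (81 − 80.25)² / 80.25 = 0.0070
  black long-haired: (86 − 80.25)² / 80.25 = 0.4120
  brown short-haired: (79 − 80.25)² / 80.25 = 0.0195
  brown long-haired: (75 − 80.25)² / 80.25 = 0.3435
χ² = 0.0070 + 0.4120 + 0.0195 + 0.3435 = 0.782

0.782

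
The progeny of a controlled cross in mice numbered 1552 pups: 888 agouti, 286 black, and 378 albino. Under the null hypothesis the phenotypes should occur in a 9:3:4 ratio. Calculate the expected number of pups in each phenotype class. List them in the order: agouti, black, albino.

873, 291, 388

Under the 9:3:4 hypothesis (Σ ratio = 16, N = 1552):
  agouti: 1552 × 9/16 = 873
  black: 1552 × 3/16 = 291
  albino: 1552 × 4/16 = 388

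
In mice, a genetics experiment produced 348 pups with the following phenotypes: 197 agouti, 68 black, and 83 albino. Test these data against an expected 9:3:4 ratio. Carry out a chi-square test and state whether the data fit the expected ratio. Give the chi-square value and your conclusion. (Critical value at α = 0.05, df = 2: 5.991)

0.308; consistent

The 9:3:4 ratio has 16 parts, so with N = 348 the expected counts are:
  agouti: 348 × 9/16 = 195.75
  black: 348 × 3/16 = 65.25
  albino: 348 × 4/16 = 87
χ² = Σ (O − E)² / E
  agouti: (197 − 195.75)² / 195.75 = 0.0080
  black: (68 − 65.25)² / 65.25 = 0.1159
  albino: (83 − 87)² / 87 = 0.1839
χ² = 0.0080 + 0.1159 + 0.1839 = 0.3078 ≈ 0.308
Degrees of freedom = 3 − 1 = 2; critical value at α = 0.05 is 5.991.
Since 0.308 < 5.991, we fail to reject the null hypothesis — the data are consistent with the 9:3:4 ratio.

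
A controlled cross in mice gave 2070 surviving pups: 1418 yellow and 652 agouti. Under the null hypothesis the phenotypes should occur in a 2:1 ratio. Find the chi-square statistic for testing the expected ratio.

3.139

The 2:1 ratio has 3 parts, so with N = 2070 the expected counts are:
  yellow: 2070 × 2/3 = 1380
  agouti: 2070 × 1/3 = 690
χ² = Σ (O − E)² / E
  yellow: (1418 − 1380)² / 1380 = 1.0464
  agouti: (652 − 690)² / 690 = 2.0928
χ² = 1.0464 + 2.0928 = 3.1392 ≈ 3.139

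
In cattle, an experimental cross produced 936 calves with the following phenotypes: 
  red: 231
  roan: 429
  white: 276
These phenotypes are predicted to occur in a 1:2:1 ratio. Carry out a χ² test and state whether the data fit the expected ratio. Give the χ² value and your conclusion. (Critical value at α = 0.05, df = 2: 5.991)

10.827; not consistent

Under the 1:2:1 hypothesis (Σ ratio = 4, N = 936):
  red: 936 × 1/4 = 234
  roan: 936 × 2/4 = 468
  white: 936 × 1/4 = 234
χ² = Σ (O − E)² / E
  red: (231 − 234)² / 234 = 0.0385
  roan: (429 − 468)² / 468 = 3.2500
  white: (276 − 234)² / 234 = 7.5385
χ² = 0.0385 + 3.2500 + 7.5385 = 10.827
Degrees of freedom = 3 − 1 = 2; critical value at α = 0.05 is 5.991.
Since 10.827 > 5.991, we reject the null hypothesis — the data do not fit the 1:2:1 ratio.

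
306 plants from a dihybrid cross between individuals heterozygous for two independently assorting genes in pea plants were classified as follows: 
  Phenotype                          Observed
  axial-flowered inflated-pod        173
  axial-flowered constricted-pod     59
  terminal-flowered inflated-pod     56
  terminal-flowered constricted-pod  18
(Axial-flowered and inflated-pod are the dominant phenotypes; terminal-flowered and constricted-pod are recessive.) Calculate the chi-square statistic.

0.150

A dihybrid F₂ with independent assortment and complete dominance at both loci gives a 9:3:3:1 phenotypic ratio.
Under the 9:3:3:1 hypothesis (Σ ratio = 16, N = 306):
  axial-flowered inflated-pod: 306 × 9/16 = 172.125
  axial-flowered constricted-pod: 306 × 3/16 = 57.375
  terminal-flowered inflated-pod: 306 × 3/16 = 57.375
  terminal-flowered constricted-pod: 306 × 1/16 = 19.125
χ² = Σ (O − E)² / E
  axial-flowered inflated-pod: (173 − 172.125)² / 172.125 = 0.0044
  axial-flowered constricted-pod: (59 − 57.375)² / 57.375 = 0.0460
  terminal-flowered inflated-pod: (56 − 57.375)² / 57.375 = 0.0330
  terminal-flowered constricted-pod: (18 − 19.125)² / 19.125 = 0.0662
χ² = 0.0044 + 0.0460 + 0.0330 + 0.0662 = 0.1496 ≈ 0.150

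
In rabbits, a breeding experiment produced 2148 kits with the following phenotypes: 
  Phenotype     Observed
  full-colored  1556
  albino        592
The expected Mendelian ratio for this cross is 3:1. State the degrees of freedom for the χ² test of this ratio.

1

A goodness-of-fit test with 2 phenotype classes has df = 2 − 1 = 1.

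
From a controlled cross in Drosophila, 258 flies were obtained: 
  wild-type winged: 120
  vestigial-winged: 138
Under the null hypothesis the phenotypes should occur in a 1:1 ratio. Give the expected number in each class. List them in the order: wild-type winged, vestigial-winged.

129, 129

Under the 1:1 hypothesis (Σ ratio = 2, N = 258):
  wild-type winged: 258 × 1/2 = 129
  vestigial-winged: 258 × 1/2 = 129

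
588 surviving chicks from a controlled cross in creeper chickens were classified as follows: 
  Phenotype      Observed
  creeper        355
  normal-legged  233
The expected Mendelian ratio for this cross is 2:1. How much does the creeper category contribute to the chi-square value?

3.492

Expected counts for N = 588 under a 2:1 ratio (total parts = 3):
  creeper: 588 × 2/3 = 392
  normal-legged: 588 × 1/3 = 196
Contribution of creeper: (355 − 392)² / 392 = 3.4923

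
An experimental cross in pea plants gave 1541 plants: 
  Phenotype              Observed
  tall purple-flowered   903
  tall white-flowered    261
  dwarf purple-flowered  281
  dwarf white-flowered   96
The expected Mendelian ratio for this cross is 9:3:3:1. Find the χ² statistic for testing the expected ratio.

Under the 9:3:3:1 hypothesis (Σ ratio = 16, N = 1541):
  tall purple-flowered: 1541 × 9/16 = 866.8125
  tall white-flowered: 1541 × 3/16 = 288.9375
  dwarf purple-flowered: 1541 × 3/16 = 288.9375
  dwarf white-flowered: 1541 × 1/16 = 96.3125
χ² = Σ (O − E)² / E
  tall purple-flowered: (903 − 866.8125)² / 866.8125 = 1.5107
  tall white-flowered: (261 − 288.9375)² / 288.9375 = 2.7013
  dwarf purple-flowered: (281 − 288.9375)² / 288.9375 = 0.2181
  dwarf white-flowered: (96 − 96.3125)² / 96.3125 = 0.0010
χ² = 1.5107 + 2.7013 + 0.2181 + 0.0010 = 4.4311 ≈ 4.431

4.431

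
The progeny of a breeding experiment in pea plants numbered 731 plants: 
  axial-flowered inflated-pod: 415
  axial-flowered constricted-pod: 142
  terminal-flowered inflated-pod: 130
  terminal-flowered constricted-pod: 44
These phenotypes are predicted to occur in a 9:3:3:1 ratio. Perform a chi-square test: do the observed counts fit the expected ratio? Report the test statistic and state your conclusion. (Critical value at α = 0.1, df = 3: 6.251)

The 9:3:3:1 ratio has 16 parts, so with N = 731 the expected counts are:
  axial-flowered inflated-pod: 731 × 9/16 = 411.1875
  axial-flowered constricted-pod: 731 × 3/16 = 137.0625
  terminal-flowered inflated-pod: 731 × 3/16 = 137.0625
  terminal-flowered constricted-pod: 731 × 1/16 = 45.6875
χ² = Σ (O − E)² / E
  axial-flowered inflated-pod: (415 − 411.1875)² / 411.1875 = 0.0353
  axial-flowered constricted-pod: (142 − 137.0625)² / 137.0625 = 0.1779
  terminal-flowered inflated-pod: (130 − 137.0625)² / 137.0625 = 0.3639
  terminal-flowered constricted-pod: (44 − 45.6875)² / 45.6875 = 0.0623
χ² = 0.0353 + 0.1779 + 0.3639 + 0.0623 = 0.6394 ≈ 0.639
Degrees of freedom = 4 − 1 = 3; critical value at α = 0.1 is 6.251.
Since 0.639 < 6.251, we fail to reject the null hypothesis — the data are consistent with the 9:3:3:1 ratio.

0.639; consistent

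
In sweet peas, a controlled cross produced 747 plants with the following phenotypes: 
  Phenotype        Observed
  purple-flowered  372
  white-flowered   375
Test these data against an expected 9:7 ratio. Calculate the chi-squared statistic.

12.631

Under the 9:7 hypothesis (Σ ratio = 16, N = 747):
  purple-flowered: 747 × 9/16 = 420.1875
  white-flowered: 747 × 7/16 = 326.8125
χ² = Σ (O − E)² / E
  purple-flowered: (372 − 420.1875)² / 420.1875 = 5.5262
  white-flowered: (375 − 326.8125)² / 326.8125 = 7.1051
χ² = 5.5262 + 7.1051 = 12.6313 ≈ 12.631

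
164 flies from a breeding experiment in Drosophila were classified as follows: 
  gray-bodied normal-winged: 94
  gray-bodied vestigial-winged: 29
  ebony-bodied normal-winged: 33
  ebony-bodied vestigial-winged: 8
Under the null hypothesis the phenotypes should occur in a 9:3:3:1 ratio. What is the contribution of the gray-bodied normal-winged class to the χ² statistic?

Expected counts for N = 164 under a 9:3:3:1 ratio (total parts = 16):
  gray-bodied normal-winged: 164 × 9/16 = 92.25
  gray-bodied vestigial-winged: 164 × 3/16 = 30.75
  ebony-bodied normal-winged: 164 × 3/16 = 30.75
  ebony-bodied vestigial-winged: 164 × 1/16 = 10.25
Contribution of gray-bodied normal-winged: (94 − 92.25)² / 92.25 = 0.0332

0.033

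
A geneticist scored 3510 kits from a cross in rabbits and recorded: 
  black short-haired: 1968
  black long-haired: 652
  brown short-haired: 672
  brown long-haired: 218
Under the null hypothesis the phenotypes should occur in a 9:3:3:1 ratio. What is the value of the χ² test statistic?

0.379

Expected counts for N = 3510 under a 9:3:3:1 ratio (total parts = 16):
  black short-haired: 3510 × 9/16 = 1974.375
  black long-haired: 3510 × 3/16 = 658.125
  brown short-haired: 3510 × 3/16 = 658.125
  brown long-haired: 3510 × 1/16 = 219.375
χ² = Σ (O − E)² / E
  black short-haired: (1968 − 1974.375)² / 1974.375 = 0.0206
  black long-haired: (652 − 658.125)² / 658.125 = 0.0570
  brown short-haired: (672 − 658.125)² / 658.125 = 0.2925
  brown long-haired: (218 − 219.375)² / 219.375 = 0.0086
χ² = 0.0206 + 0.0570 + 0.2925 + 0.0086 = 0.3787 ≈ 0.379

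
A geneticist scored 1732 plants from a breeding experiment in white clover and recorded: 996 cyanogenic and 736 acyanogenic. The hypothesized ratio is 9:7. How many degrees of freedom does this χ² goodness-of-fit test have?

1

A goodness-of-fit test with 2 phenotype classes has df = 2 − 1 = 1.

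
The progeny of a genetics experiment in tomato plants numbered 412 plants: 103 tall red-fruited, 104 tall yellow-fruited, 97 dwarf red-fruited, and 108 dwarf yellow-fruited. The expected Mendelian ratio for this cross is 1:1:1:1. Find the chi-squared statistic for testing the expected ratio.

Under the 1:1:1:1 hypothesis (Σ ratio = 4, N = 412):
  tall red-fruited: 412 × 1/4 = 103
  tall yellow-fruited: 412 × 1/4 = 103
  dwarf red-fruited: 412 × 1/4 = 103
  dwarf yellow-fruited: 412 × 1/4 = 103
χ² = Σ (O − E)² / E
  tall red-fruited: (103 − 103)² / 103 = 0.0000
  tall yellow-fruited: (104 − 103)² / 103 = 0.0097
  dwarf red-fruited: (97 − 103)² / 103 = 0.3495
  dwarf yellow-fruited: (108 − 103)² / 103 = 0.2427
χ² = 0.0000 + 0.0097 + 0.3495 + 0.2427 = 0.6019 ≈ 0.602

0.602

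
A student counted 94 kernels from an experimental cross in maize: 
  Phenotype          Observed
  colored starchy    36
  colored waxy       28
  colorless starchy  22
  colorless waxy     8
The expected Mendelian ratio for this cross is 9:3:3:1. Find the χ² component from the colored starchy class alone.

Total ratio parts = 16. Expected numbers out of 94:
  colored starchy: 94 × 9/16 = 52.875
  colored waxy: 94 × 3/16 = 17.625
  colorless starchy: 94 × 3/16 = 17.625
  colorless waxy: 94 × 1/16 = 5.875
Contribution of colored starchy: (36 − 52.875)² / 52.875 = 5.3856

5.386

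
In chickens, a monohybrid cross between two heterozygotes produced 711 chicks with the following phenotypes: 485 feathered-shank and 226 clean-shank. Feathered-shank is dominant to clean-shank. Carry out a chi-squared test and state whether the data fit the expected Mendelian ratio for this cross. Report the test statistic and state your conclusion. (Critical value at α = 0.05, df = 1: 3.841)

For a monohybrid cross between heterozygotes with complete dominance, the expected phenotypic ratio is 3:1.
The 3:1 ratio has 4 parts, so with N = 711 the expected counts are:
  feathered-shank: 711 × 3/4 = 533.25
  clean-shank: 711 × 1/4 = 177.75
χ² = Σ (O − E)² / E
  feathered-shank: (485 − 533.25)² / 533.25 = 4.3658
  clean-shank: (226 − 177.75)² / 177.75 = 13.0974
χ² = 4.3658 + 13.0974 = 17.4632 ≈ 17.463
Degrees of freedom = 2 − 1 = 1; critical value at α = 0.05 is 3.841.
Since 17.463 > 3.841, we reject the null hypothesis — the data do not fit the 3:1 ratio.

17.463; not consistent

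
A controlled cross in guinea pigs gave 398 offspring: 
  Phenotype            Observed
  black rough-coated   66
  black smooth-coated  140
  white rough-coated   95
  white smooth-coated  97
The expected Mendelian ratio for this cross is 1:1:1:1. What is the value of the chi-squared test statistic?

Under the 1:1:1:1 hypothesis (Σ ratio = 4, N = 398):
  black rough-coated: 398 × 1/4 = 99.5
  black smooth-coated: 398 × 1/4 = 99.5
  white rough-coated: 398 × 1/4 = 99.5
  white smooth-coated: 398 × 1/4 = 99.5
χ² = Σ (O − E)² / E
  black rough-coated: (66 − 99.5)² / 99.5 = 11.2789
  black smooth-coated: (140 − 99.5)² / 99.5 = 16.4849
  white rough-coated: (95 − 99.5)² / 99.5 = 0.2035
  white smooth-coated: (97 − 99.5)² / 99.5 = 0.0628
χ² = 11.2789 + 16.4849 + 0.2035 + 0.0628 = 28.0301 ≈ 28.030

28.030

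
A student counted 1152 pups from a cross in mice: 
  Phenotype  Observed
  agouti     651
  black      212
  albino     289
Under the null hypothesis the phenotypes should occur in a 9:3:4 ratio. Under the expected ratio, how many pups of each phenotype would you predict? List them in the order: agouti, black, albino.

The 9:3:4 ratio has 16 parts, so with N = 1152 the expected counts are:
  agouti: 1152 × 9/16 = 648
  black: 1152 × 3/16 = 216
  albino: 1152 × 4/16 = 288

648, 216, 288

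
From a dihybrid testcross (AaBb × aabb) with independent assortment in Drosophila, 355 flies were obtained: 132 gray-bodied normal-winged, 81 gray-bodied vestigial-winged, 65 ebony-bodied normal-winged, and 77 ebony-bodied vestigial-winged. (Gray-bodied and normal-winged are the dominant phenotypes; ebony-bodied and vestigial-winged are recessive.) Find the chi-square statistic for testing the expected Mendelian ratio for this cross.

A dihybrid testcross with independent assortment gives a 1:1:1:1 ratio.
Expected counts for N = 355 under a 1:1:1:1 ratio (total parts = 4):
  gray-bodied normal-winged: 355 × 1/4 = 88.75
  gray-bodied vestigial-winged: 355 × 1/4 = 88.75
  ebony-bodied normal-winged: 355 × 1/4 = 88.75
  ebony-bodied vestigial-winged: 355 × 1/4 = 88.75
χ² = Σ (O − E)² / E
  gray-bodied normal-winged: (132 − 88.75)² / 88.75 = 21.0768
  gray-bodied vestigial-winged: (81 − 88.75)² / 88.75 = 0.6768
  ebony-bodied normal-winged: (65 − 88.75)² / 88.75 = 6.3556
  ebony-bodied vestigial-winged: (77 − 88.75)² / 88.75 = 1.5556
χ² = 21.0768 + 0.6768 + 6.3556 + 1.5556 = 29.6648 ≈ 29.665

29.665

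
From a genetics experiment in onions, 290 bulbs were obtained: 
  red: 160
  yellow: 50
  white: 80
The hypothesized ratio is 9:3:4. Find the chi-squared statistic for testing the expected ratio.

The 9:3:4 ratio has 16 parts, so with N = 290 the expected counts are:
  red: 290 × 9/16 = 163.125
  yellow: 290 × 3/16 = 54.375
  white: 290 × 4/16 = 72.5
χ² = Σ (O − E)² / E
  red: (160 − 163.125)² / 163.125 = 0.0599
  yellow: (50 − 54.375)² / 54.375 = 0.3520
  white: (80 − 72.5)² / 72.5 = 0.7759
χ² = 0.0599 + 0.3520 + 0.7759 = 1.1878 ≈ 1.188

1.188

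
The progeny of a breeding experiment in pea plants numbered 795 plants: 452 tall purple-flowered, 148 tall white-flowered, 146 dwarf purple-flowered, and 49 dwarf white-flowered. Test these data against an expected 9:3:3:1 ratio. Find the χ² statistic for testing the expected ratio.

0.132

Expected counts for N = 795 under a 9:3:3:1 ratio (total parts = 16):
  tall purple-flowered: 795 × 9/16 = 447.1875
  tall white-flowered: 795 × 3/16 = 149.0625
  dwarf purple-flowered: 795 × 3/16 = 149.0625
  dwarf white-flowered: 795 × 1/16 = 49.6875
χ² = Σ (O − E)² / E
  tall purple-flowered: (452 − 447.1875)² / 447.1875 = 0.0518
  tall white-flowered: (148 − 149.0625)² / 149.0625 = 0.0076
  dwarf purple-flowered: (146 − 149.0625)² / 149.0625 = 0.0629
  dwarf white-flowered: (49 − 49.6875)² / 49.6875 = 0.0095
χ² = 0.0518 + 0.0076 + 0.0629 + 0.0095 = 0.1318 ≈ 0.132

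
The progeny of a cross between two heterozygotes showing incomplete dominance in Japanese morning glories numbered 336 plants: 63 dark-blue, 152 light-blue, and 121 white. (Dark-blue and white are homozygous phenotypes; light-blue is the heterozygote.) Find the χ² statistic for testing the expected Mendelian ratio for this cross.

With incomplete dominance, a heterozygote × heterozygote cross gives a 1:2:1 phenotypic ratio.
Under the 1:2:1 hypothesis (Σ ratio = 4, N = 336):
  dark-blue: 336 × 1/4 = 84
  light-blue: 336 × 2/4 = 168
  white: 336 × 1/4 = 84
χ² = Σ (O − E)² / E
  dark-blue: (63 − 84)² / 84 = 5.2500
  light-blue: (152 − 168)² / 168 = 1.5238
  white: (121 − 84)² / 84 = 16.2976
χ² = 5.2500 + 1.5238 + 16.2976 = 23.0714 ≈ 23.071

23.071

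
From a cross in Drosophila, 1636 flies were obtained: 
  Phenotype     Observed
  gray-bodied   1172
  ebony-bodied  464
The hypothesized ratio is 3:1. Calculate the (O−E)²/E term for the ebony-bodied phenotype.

7.396

Expected counts for N = 1636 under a 3:1 ratio (total parts = 4):
  gray-bodied: 1636 × 3/4 = 1227
  ebony-bodied: 1636 × 1/4 = 409
Contribution of ebony-bodied: (464 − 409)² / 409 = 7.3961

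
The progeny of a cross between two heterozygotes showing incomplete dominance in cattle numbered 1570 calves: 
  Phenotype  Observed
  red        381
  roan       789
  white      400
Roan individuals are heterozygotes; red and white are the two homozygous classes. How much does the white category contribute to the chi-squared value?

With incomplete dominance, a heterozygote × heterozygote cross gives a 1:2:1 phenotypic ratio.
Under the 1:2:1 hypothesis (Σ ratio = 4, N = 1570):
  red: 1570 × 1/4 = 392.5
  roan: 1570 × 2/4 = 785
  white: 1570 × 1/4 = 392.5
Contribution of white: (400 − 392.5)² / 392.5 = 0.1433

0.143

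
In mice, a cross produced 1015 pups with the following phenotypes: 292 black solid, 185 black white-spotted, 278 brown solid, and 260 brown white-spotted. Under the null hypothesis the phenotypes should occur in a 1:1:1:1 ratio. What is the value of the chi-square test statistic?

Under the 1:1:1:1 hypothesis (Σ ratio = 4, N = 1015):
  black solid: 1015 × 1/4 = 253.75
  black white-spotted: 1015 × 1/4 = 253.75
  brown solid: 1015 × 1/4 = 253.75
  brown white-spotted: 1015 × 1/4 = 253.75
χ² = Σ (O − E)² / E
  black solid: (292 − 253.75)² / 253.75 = 5.7658
  black white-spotted: (185 − 253.75)² / 253.75 = 18.6268
  brown solid: (278 − 253.75)² / 253.75 = 2.3175
  brown white-spotted: (260 − 253.75)² / 253.75 = 0.1539
χ² = 5.7658 + 18.6268 + 2.3175 + 0.1539 = 26.864

26.864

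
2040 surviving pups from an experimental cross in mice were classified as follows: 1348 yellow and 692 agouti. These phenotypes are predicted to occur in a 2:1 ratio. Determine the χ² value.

0.318

Under the 2:1 hypothesis (Σ ratio = 3, N = 2040):
  yellow: 2040 × 2/3 = 1360
  agouti: 2040 × 1/3 = 680
χ² = Σ (O − E)² / E
  yellow: (1348 − 1360)² / 1360 = 0.1059
  agouti: (692 − 680)² / 680 = 0.2118
χ² = 0.1059 + 0.2118 = 0.3177 ≈ 0.318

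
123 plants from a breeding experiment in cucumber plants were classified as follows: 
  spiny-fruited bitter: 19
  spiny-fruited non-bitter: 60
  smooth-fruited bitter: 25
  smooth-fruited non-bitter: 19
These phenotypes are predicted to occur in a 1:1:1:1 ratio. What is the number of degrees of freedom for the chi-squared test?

3

A goodness-of-fit test with 4 phenotype classes has df = 4 − 1 = 3.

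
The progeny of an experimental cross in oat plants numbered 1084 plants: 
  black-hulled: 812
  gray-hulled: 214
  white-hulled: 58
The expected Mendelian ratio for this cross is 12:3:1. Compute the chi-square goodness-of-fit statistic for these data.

The 12:3:1 ratio has 16 parts, so with N = 1084 the expected counts are:
  black-hulled: 1084 × 12/16 = 813
  gray-hulled: 1084 × 3/16 = 203.25
  white-hulled: 1084 × 1/16 = 67.75
χ² = Σ (O − E)² / E
  black-hulled: (812 − 813)² / 813 = 0.0012
  gray-hulled: (214 − 203.25)² / 203.25 = 0.5686
  white-hulled: (58 − 67.75)² / 67.75 = 1.4031
χ² = 0.0012 + 0.5686 + 1.4031 = 1.9729 ≈ 1.973

1.973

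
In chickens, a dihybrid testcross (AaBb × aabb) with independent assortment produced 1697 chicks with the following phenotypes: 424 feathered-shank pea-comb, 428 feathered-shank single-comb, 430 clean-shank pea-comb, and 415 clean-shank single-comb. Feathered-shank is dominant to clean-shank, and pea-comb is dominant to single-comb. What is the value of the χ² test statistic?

A dihybrid testcross with independent assortment gives a 1:1:1:1 ratio.
Total ratio parts = 4. Expected numbers out of 1697:
  feathered-shank pea-comb: 1697 × 1/4 = 424.25
  feathered-shank single-comb: 1697 × 1/4 = 424.25
  clean-shank pea-comb: 1697 × 1/4 = 424.25
  clean-shank single-comb: 1697 × 1/4 = 424.25
χ² = Σ (O − E)² / E
  feathered-shank pea-comb: (424 − 424.25)² / 424.25 = 0.0001
  feathered-shank single-comb: (428 − 424.25)² / 424.25 = 0.0331
  clean-shank pea-comb: (430 − 424.25)² / 424.25 = 0.0779
  clean-shank single-comb: (415 − 424.25)² / 424.25 = 0.2017
χ² = 0.0001 + 0.0331 + 0.0779 + 0.2017 = 0.3128 ≈ 0.313

0.313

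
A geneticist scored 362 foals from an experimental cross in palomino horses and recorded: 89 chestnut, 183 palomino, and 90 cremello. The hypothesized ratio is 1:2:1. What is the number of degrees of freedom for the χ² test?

2

A goodness-of-fit test with 3 phenotype classes has df = 3 − 1 = 2.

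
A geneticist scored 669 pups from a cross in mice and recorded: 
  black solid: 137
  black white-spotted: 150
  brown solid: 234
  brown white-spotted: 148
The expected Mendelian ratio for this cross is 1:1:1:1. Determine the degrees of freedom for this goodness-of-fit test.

3

A goodness-of-fit test with 4 phenotype classes has df = 4 − 1 = 3.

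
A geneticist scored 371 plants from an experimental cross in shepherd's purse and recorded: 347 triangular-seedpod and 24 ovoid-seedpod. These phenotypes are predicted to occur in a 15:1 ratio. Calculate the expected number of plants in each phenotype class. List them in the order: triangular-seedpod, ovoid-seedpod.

347.8125, 23.1875

Expected counts for N = 371 under a 15:1 ratio (total parts = 16):
  triangular-seedpod: 371 × 15/16 = 347.8125
  ovoid-seedpod: 371 × 1/16 = 23.1875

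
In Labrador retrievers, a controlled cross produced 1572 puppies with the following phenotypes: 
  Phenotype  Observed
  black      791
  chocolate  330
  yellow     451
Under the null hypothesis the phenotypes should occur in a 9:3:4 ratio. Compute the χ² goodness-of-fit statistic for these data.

The 9:3:4 ratio has 16 parts, so with N = 1572 the expected counts are:
  black: 1572 × 9/16 = 884.25
  chocolate: 1572 × 3/16 = 294.75
  yellow: 1572 × 4/16 = 393
χ² = Σ (O − E)² / E
  black: (791 − 884.25)² / 884.25 = 9.8338
  chocolate: (330 − 294.75)² / 294.75 = 4.2156
  yellow: (451 − 393)² / 393 = 8.5598
χ² = 9.8338 + 4.2156 + 8.5598 = 22.6092 ≈ 22.609

22.609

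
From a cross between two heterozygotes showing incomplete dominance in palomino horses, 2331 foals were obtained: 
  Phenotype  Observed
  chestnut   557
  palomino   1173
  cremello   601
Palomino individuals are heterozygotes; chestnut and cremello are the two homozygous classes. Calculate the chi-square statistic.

With incomplete dominance, a heterozygote × heterozygote cross gives a 1:2:1 phenotypic ratio.
Total ratio parts = 4. Expected numbers out of 2331:
  chestnut: 2331 × 1/4 = 582.75
  palomino: 2331 × 2/4 = 1165.5
  cremello: 2331 × 1/4 = 582.75
χ² = Σ (O − E)² / E
  chestnut: (557 − 582.75)² / 582.75 = 1.1378
  palomino: (1173 − 1165.5)² / 1165.5 = 0.0483
  cremello: (601 − 582.75)² / 582.75 = 0.5715
χ² = 1.1378 + 0.0483 + 0.5715 = 1.7576 ≈ 1.758

1.758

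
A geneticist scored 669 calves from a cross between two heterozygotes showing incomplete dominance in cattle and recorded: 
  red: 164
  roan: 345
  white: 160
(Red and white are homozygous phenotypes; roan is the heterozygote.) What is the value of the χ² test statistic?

With incomplete dominance, a heterozygote × heterozygote cross gives a 1:2:1 phenotypic ratio.
Under the 1:2:1 hypothesis (Σ ratio = 4, N = 669):
  red: 669 × 1/4 = 167.25
  roan: 669 × 2/4 = 334.5
  white: 669 × 1/4 = 167.25
χ² = Σ (O − E)² / E
  red: (164 − 167.25)² / 167.25 = 0.0632
  roan: (345 − 334.5)² / 334.5 = 0.3296
  white: (160 − 167.25)² / 167.25 = 0.3143
χ² = 0.0632 + 0.3296 + 0.3143 = 0.7071 ≈ 0.707

0.707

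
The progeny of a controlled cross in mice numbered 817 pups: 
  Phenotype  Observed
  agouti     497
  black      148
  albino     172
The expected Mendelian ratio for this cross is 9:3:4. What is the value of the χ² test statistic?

8.318

Expected counts for N = 817 under a 9:3:4 ratio (total parts = 16):
  agouti: 817 × 9/16 = 459.5625
  black: 817 × 3/16 = 153.1875
  albino: 817 × 4/16 = 204.25
χ² = Σ (O − E)² / E
  agouti: (497 − 459.5625)² / 459.5625 = 3.0498
  black: (148 − 153.1875)² / 153.1875 = 0.1757
  albino: (172 − 204.25)² / 204.25 = 5.0921
χ² = 3.0498 + 0.1757 + 5.0921 = 8.3176 ≈ 8.318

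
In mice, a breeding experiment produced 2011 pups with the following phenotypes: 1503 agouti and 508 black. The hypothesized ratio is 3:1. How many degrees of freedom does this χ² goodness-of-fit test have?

1

A goodness-of-fit test with 2 phenotype classes has df = 2 − 1 = 1.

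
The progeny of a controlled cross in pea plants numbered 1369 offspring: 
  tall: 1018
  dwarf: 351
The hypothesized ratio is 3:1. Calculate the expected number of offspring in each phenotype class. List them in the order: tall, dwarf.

Total ratio parts = 4. Expected numbers out of 1369:
  tall: 1369 × 3/4 = 1026.75
  dwarf: 1369 × 1/4 = 342.25

1026.75, 342.25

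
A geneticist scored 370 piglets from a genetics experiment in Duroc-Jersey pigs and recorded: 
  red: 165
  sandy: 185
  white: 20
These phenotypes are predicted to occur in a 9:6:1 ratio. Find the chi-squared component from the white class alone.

0.422

Expected counts for N = 370 under a 9:6:1 ratio (total parts = 16):
  red: 370 × 9/16 = 208.125
  sandy: 370 × 6/16 = 138.75
  white: 370 × 1/16 = 23.125
Contribution of white: (20 − 23.125)² / 23.125 = 0.4223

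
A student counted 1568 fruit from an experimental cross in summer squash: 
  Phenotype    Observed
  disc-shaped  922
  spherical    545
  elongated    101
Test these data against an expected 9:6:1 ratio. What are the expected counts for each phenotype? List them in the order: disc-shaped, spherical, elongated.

882, 588, 98

Total ratio parts = 16. Expected numbers out of 1568:
  disc-shaped: 1568 × 9/16 = 882
  spherical: 1568 × 6/16 = 588
  elongated: 1568 × 1/16 = 98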